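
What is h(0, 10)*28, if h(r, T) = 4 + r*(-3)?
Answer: 112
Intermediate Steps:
h(r, T) = 4 - 3*r
h(0, 10)*28 = (4 - 3*0)*28 = (4 + 0)*28 = 4*28 = 112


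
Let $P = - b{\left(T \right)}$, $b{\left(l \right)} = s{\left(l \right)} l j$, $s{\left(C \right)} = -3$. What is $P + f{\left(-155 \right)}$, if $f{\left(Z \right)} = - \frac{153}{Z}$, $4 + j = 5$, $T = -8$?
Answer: $- \frac{3567}{155} \approx -23.013$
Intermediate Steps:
$j = 1$ ($j = -4 + 5 = 1$)
$b{\left(l \right)} = - 3 l$ ($b{\left(l \right)} = - 3 l 1 = - 3 l$)
$P = -24$ ($P = - \left(-3\right) \left(-8\right) = \left(-1\right) 24 = -24$)
$P + f{\left(-155 \right)} = -24 - \frac{153}{-155} = -24 - - \frac{153}{155} = -24 + \frac{153}{155} = - \frac{3567}{155}$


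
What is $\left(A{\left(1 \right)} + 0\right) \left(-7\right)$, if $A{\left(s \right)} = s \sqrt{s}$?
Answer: $-7$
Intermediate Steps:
$A{\left(s \right)} = s^{\frac{3}{2}}$
$\left(A{\left(1 \right)} + 0\right) \left(-7\right) = \left(1^{\frac{3}{2}} + 0\right) \left(-7\right) = \left(1 + 0\right) \left(-7\right) = 1 \left(-7\right) = -7$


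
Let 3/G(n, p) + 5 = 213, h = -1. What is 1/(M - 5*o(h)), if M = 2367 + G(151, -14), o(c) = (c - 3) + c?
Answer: 208/497539 ≈ 0.00041806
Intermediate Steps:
G(n, p) = 3/208 (G(n, p) = 3/(-5 + 213) = 3/208)
o(c) = -3 + 2*c (o(c) = (-3 + c) + c = -3 + 2*c)
M = 492339/208 (M = 2367 + 3/208 = 492339/208 ≈ 2367.0)
1/(M - 5*o(h)) = 1/(492339/208 - 5*(-3 + 2*(-1))) = 1/(492339/208 - 5*(-3 - 2)) = 1/(492339/208 - 5*(-5)) = 1/(492339/208 + 25) = 1/(497539/208) = 208/497539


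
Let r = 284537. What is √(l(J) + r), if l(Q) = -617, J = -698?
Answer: 52*√105 ≈ 532.84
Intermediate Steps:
√(l(J) + r) = √(-617 + 284537) = √283920 = 52*√105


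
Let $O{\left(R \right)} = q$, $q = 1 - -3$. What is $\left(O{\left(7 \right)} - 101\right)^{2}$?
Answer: $9409$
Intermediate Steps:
$q = 4$ ($q = 1 + 3 = 4$)
$O{\left(R \right)} = 4$
$\left(O{\left(7 \right)} - 101\right)^{2} = \left(4 - 101\right)^{2} = \left(-97\right)^{2} = 9409$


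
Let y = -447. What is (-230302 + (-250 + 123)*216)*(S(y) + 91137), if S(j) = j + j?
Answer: -23258689362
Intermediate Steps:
S(j) = 2*j
(-230302 + (-250 + 123)*216)*(S(y) + 91137) = (-230302 + (-250 + 123)*216)*(2*(-447) + 91137) = (-230302 - 127*216)*(-894 + 91137) = (-230302 - 27432)*90243 = -257734*90243 = -23258689362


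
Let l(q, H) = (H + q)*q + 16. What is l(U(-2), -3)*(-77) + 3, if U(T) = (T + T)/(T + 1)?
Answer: -1537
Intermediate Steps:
U(T) = 2*T/(1 + T) (U(T) = (2*T)/(1 + T) = 2*T/(1 + T))
l(q, H) = 16 + q*(H + q) (l(q, H) = q*(H + q) + 16 = 16 + q*(H + q))
l(U(-2), -3)*(-77) + 3 = (16 + (2*(-2)/(1 - 2))**2 - 6*(-2)/(1 - 2))*(-77) + 3 = (16 + (2*(-2)/(-1))**2 - 6*(-2)/(-1))*(-77) + 3 = (16 + (2*(-2)*(-1))**2 - 6*(-2)*(-1))*(-77) + 3 = (16 + 4**2 - 3*4)*(-77) + 3 = (16 + 16 - 12)*(-77) + 3 = 20*(-77) + 3 = -1540 + 3 = -1537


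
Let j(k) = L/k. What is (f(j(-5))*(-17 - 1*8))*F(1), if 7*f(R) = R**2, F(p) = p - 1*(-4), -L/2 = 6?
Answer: -720/7 ≈ -102.86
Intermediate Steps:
L = -12 (L = -2*6 = -12)
F(p) = 4 + p (F(p) = p + 4 = 4 + p)
j(k) = -12/k
f(R) = R**2/7
(f(j(-5))*(-17 - 1*8))*F(1) = (((-12/(-5))**2/7)*(-17 - 1*8))*(4 + 1) = (((-12*(-1/5))**2/7)*(-17 - 8))*5 = (((12/5)**2/7)*(-25))*5 = (((1/7)*(144/25))*(-25))*5 = ((144/175)*(-25))*5 = -144/7*5 = -720/7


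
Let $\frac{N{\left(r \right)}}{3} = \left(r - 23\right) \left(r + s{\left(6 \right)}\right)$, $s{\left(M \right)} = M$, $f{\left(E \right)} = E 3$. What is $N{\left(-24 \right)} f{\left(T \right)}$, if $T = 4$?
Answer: $30456$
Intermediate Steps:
$f{\left(E \right)} = 3 E$
$N{\left(r \right)} = 3 \left(-23 + r\right) \left(6 + r\right)$ ($N{\left(r \right)} = 3 \left(r - 23\right) \left(r + 6\right) = 3 \left(-23 + r\right) \left(6 + r\right)$)
$N{\left(-24 \right)} f{\left(T \right)} = \left(-414 - -1224 + 3 \left(-24\right)^{2}\right) 3 \cdot 4 = \left(-414 + 1224 + 3 \cdot 576\right) 12 = \left(-414 + 1224 + 1728\right) 12 = 2538 \cdot 12 = 30456$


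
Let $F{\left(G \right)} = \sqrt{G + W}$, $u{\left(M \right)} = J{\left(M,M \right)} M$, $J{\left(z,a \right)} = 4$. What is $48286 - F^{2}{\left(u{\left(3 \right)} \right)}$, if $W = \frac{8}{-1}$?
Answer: $48282$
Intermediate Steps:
$u{\left(M \right)} = 4 M$
$W = -8$ ($W = 8 \left(-1\right) = -8$)
$F{\left(G \right)} = \sqrt{-8 + G}$ ($F{\left(G \right)} = \sqrt{G - 8} = \sqrt{-8 + G}$)
$48286 - F^{2}{\left(u{\left(3 \right)} \right)} = 48286 - \left(\sqrt{-8 + 4 \cdot 3}\right)^{2} = 48286 - \left(\sqrt{-8 + 12}\right)^{2} = 48286 - \left(\sqrt{4}\right)^{2} = 48286 - 2^{2} = 48286 - 4 = 48282$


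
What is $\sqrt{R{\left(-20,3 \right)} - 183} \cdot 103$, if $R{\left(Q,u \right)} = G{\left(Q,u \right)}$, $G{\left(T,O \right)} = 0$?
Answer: $103 i \sqrt{183} \approx 1393.4 i$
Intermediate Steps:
$R{\left(Q,u \right)} = 0$
$\sqrt{R{\left(-20,3 \right)} - 183} \cdot 103 = \sqrt{0 - 183} \cdot 103 = \sqrt{-183} \cdot 103 = i \sqrt{183} \cdot 103 = 103 i \sqrt{183}$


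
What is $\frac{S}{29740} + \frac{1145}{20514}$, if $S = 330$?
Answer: $\frac{1020548}{15252159} \approx 0.066912$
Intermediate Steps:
$\frac{S}{29740} + \frac{1145}{20514} = \frac{330}{29740} + \frac{1145}{20514} = 330 \cdot \frac{1}{29740} + 1145 \cdot \frac{1}{20514} = \frac{33}{2974} + \frac{1145}{20514} = \frac{1020548}{15252159}$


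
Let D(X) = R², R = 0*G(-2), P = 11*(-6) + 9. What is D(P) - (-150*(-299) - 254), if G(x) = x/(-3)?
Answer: -44596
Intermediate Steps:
G(x) = -x/3 (G(x) = x*(-⅓) = -x/3)
P = -57 (P = -66 + 9 = -57)
R = 0 (R = 0*(-⅓*(-2)) = 0*(⅔) = 0)
D(X) = 0 (D(X) = 0² = 0)
D(P) - (-150*(-299) - 254) = 0 - (-150*(-299) - 254) = 0 - (44850 - 254) = 0 - 1*44596 = 0 - 44596 = -44596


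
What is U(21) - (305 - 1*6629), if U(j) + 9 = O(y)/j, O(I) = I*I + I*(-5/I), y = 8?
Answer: 132674/21 ≈ 6317.8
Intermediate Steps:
O(I) = -5 + I² (O(I) = I² - 5 = -5 + I²)
U(j) = -9 + 59/j (U(j) = -9 + (-5 + 8²)/j = -9 + (-5 + 64)/j = -9 + 59/j)
U(21) - (305 - 1*6629) = (-9 + 59/21) - (305 - 1*6629) = (-9 + 59*(1/21)) - (305 - 6629) = (-9 + 59/21) - 1*(-6324) = -130/21 + 6324 = 132674/21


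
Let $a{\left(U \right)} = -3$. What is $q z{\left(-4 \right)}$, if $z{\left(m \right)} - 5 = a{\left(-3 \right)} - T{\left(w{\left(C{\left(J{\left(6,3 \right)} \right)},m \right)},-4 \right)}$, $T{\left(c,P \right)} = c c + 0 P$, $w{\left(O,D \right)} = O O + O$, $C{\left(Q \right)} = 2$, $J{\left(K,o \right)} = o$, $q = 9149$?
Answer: $-311066$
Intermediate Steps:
$w{\left(O,D \right)} = O + O^{2}$ ($w{\left(O,D \right)} = O^{2} + O = O + O^{2}$)
$T{\left(c,P \right)} = c^{2}$ ($T{\left(c,P \right)} = c^{2} + 0 = c^{2}$)
$z{\left(m \right)} = -34$ ($z{\left(m \right)} = 5 - \left(3 + \left(2 \left(1 + 2\right)\right)^{2}\right) = 5 - \left(3 + \left(2 \cdot 3\right)^{2}\right) = 5 - 39 = -34$)
$q z{\left(-4 \right)} = 9149 \left(-34\right) = -311066$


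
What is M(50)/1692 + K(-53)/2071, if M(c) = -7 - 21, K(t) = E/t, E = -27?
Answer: -756920/46429749 ≈ -0.016302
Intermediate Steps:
K(t) = -27/t
M(c) = -28
M(50)/1692 + K(-53)/2071 = -28/1692 - 27/(-53)/2071 = -28*1/1692 - 27*(-1/53)*(1/2071) = -7/423 + (27/53)*(1/2071) = -7/423 + 27/109763 = -756920/46429749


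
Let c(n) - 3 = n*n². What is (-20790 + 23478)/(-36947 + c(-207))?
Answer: -2688/8906687 ≈ -0.00030180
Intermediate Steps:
c(n) = 3 + n³ (c(n) = 3 + n*n² = 3 + n³)
(-20790 + 23478)/(-36947 + c(-207)) = (-20790 + 23478)/(-36947 + (3 + (-207)³)) = 2688/(-36947 + (3 - 8869743)) = 2688/(-36947 - 8869740) = 2688/(-8906687) = 2688*(-1/8906687) = -2688/8906687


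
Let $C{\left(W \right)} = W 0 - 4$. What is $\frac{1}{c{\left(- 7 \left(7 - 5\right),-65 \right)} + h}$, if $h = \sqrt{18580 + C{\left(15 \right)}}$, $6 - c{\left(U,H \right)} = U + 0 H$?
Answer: $- \frac{5}{4544} + \frac{3 \sqrt{129}}{4544} \approx 0.0063982$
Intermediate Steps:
$C{\left(W \right)} = -4$ ($C{\left(W \right)} = 0 - 4 = -4$)
$c{\left(U,H \right)} = 6 - U$ ($c{\left(U,H \right)} = 6 - \left(U + 0 H\right) = 6 - \left(U + 0\right) = 6 - U$)
$h = 12 \sqrt{129}$ ($h = \sqrt{18580 - 4} = \sqrt{18576} = 12 \sqrt{129} \approx 136.29$)
$\frac{1}{c{\left(- 7 \left(7 - 5\right),-65 \right)} + h} = \frac{1}{\left(6 - - 7 \left(7 - 5\right)\right) + 12 \sqrt{129}} = \frac{1}{\left(6 - \left(-7\right) 2\right) + 12 \sqrt{129}} = \frac{1}{\left(6 - -14\right) + 12 \sqrt{129}} = \frac{1}{\left(6 + 14\right) + 12 \sqrt{129}} = \frac{1}{20 + 12 \sqrt{129}}$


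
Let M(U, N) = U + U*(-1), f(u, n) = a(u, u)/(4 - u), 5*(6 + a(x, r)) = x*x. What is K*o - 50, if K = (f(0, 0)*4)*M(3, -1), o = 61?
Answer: -50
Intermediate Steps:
a(x, r) = -6 + x²/5 (a(x, r) = -6 + (x*x)/5 = -6 + x²/5)
f(u, n) = (-6 + u²/5)/(4 - u)
M(U, N) = 0 (M(U, N) = U - U = 0)
K = 0 (K = (((30 - 1*0²)/(5*(-4 + 0)))*4)*0 = (((⅕)*(30 - 1*0)/(-4))*4)*0 = (((⅕)*(-¼)*(30 + 0))*4)*0 = (((⅕)*(-¼)*30)*4)*0 = -3/2*4*0 = -6*0 = 0)
K*o - 50 = 0*61 - 50 = 0 - 50 = -50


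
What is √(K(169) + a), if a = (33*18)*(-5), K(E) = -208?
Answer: I*√3178 ≈ 56.374*I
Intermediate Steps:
a = -2970 (a = 594*(-5) = -2970)
√(K(169) + a) = √(-208 - 2970) = √(-3178) = I*√3178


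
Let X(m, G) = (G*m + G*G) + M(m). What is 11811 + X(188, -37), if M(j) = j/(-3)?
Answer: 18484/3 ≈ 6161.3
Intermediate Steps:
M(j) = -j/3 (M(j) = j*(-⅓) = -j/3)
X(m, G) = G² - m/3 + G*m (X(m, G) = (G*m + G*G) - m/3 = (G*m + G²) - m/3 = (G² + G*m) - m/3 = G² - m/3 + G*m)
11811 + X(188, -37) = 11811 + ((-37)² - ⅓*188 - 37*188) = 11811 + (1369 - 188/3 - 6956) = 11811 - 16949/3 = 18484/3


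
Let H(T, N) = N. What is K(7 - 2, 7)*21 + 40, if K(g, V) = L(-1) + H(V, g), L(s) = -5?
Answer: 40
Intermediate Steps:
K(g, V) = -5 + g
K(7 - 2, 7)*21 + 40 = (-5 + (7 - 2))*21 + 40 = (-5 + 5)*21 + 40 = 0*21 + 40 = 0 + 40 = 40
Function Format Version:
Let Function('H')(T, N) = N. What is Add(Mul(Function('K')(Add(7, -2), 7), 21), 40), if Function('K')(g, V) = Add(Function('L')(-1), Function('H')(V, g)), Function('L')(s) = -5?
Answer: 40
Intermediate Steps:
Function('K')(g, V) = Add(-5, g)
Add(Mul(Function('K')(Add(7, -2), 7), 21), 40) = Add(Mul(Add(-5, Add(7, -2)), 21), 40) = Add(Mul(Add(-5, 5), 21), 40) = Add(Mul(0, 21), 40) = Add(0, 40) = 40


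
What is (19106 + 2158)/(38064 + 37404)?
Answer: 1772/6289 ≈ 0.28176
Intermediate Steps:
(19106 + 2158)/(38064 + 37404) = 21264/75468 = 21264*(1/75468) = 1772/6289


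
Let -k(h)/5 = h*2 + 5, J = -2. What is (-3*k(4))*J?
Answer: -390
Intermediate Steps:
k(h) = -25 - 10*h (k(h) = -5*(h*2 + 5) = -5*(2*h + 5) = -5*(5 + 2*h) = -25 - 10*h)
(-3*k(4))*J = -3*(-25 - 10*4)*(-2) = -3*(-25 - 40)*(-2) = -3*(-65)*(-2) = 195*(-2) = -390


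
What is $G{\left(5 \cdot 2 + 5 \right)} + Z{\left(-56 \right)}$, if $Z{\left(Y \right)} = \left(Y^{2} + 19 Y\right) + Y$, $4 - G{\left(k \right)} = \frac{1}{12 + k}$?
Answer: $\frac{54539}{27} \approx 2020.0$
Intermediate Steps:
$G{\left(k \right)} = 4 - \frac{1}{12 + k}$
$Z{\left(Y \right)} = Y^{2} + 20 Y$
$G{\left(5 \cdot 2 + 5 \right)} + Z{\left(-56 \right)} = \frac{47 + 4 \left(5 \cdot 2 + 5\right)}{12 + \left(5 \cdot 2 + 5\right)} - 56 \left(20 - 56\right) = \frac{47 + 4 \left(10 + 5\right)}{12 + \left(10 + 5\right)} - -2016 = \frac{47 + 4 \cdot 15}{12 + 15} + 2016 = \frac{47 + 60}{27} + 2016 = \frac{1}{27} \cdot 107 + 2016 = \frac{107}{27} + 2016 = \frac{54539}{27}$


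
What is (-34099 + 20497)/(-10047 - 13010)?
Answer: 13602/23057 ≈ 0.58993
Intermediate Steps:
(-34099 + 20497)/(-10047 - 13010) = -13602/(-23057) = -13602*(-1/23057) = 13602/23057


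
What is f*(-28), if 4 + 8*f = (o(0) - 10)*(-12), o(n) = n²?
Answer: -406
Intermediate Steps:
f = 29/2 (f = -½ + ((0² - 10)*(-12))/8 = -½ + ((0 - 10)*(-12))/8 = -½ + (-10*(-12))/8 = -½ + (⅛)*120 = -½ + 15 = 29/2 ≈ 14.500)
f*(-28) = (29/2)*(-28) = -406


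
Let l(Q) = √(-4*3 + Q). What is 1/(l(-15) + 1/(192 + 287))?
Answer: 479/6194908 - 688323*I*√3/6194908 ≈ 7.7322e-5 - 0.19245*I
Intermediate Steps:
l(Q) = √(-12 + Q)
1/(l(-15) + 1/(192 + 287)) = 1/(√(-12 - 15) + 1/(192 + 287)) = 1/(√(-27) + 1/479) = 1/(3*I*√3 + 1/479) = 1/(1/479 + 3*I*√3)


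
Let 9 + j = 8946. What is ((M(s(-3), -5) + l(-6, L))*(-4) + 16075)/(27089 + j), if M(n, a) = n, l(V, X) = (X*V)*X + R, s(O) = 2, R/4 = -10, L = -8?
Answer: 17763/36026 ≈ 0.49306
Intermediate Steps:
R = -40 (R = 4*(-10) = -40)
l(V, X) = -40 + V*X² (l(V, X) = (X*V)*X - 40 = (V*X)*X - 40 = V*X² - 40 = -40 + V*X²)
j = 8937 (j = -9 + 8946 = 8937)
((M(s(-3), -5) + l(-6, L))*(-4) + 16075)/(27089 + j) = ((2 + (-40 - 6*(-8)²))*(-4) + 16075)/(27089 + 8937) = ((2 + (-40 - 6*64))*(-4) + 16075)/36026 = ((2 + (-40 - 384))*(-4) + 16075)*(1/36026) = ((2 - 424)*(-4) + 16075)*(1/36026) = (-422*(-4) + 16075)*(1/36026) = (1688 + 16075)*(1/36026) = 17763*(1/36026) = 17763/36026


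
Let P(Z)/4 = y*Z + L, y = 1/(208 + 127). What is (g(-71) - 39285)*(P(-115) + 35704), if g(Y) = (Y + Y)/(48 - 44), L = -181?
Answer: -92150265544/67 ≈ -1.3754e+9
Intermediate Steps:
y = 1/335 ≈ 0.0029851
g(Y) = Y/2 (g(Y) = (2*Y)/4 = (2*Y)*(1/4) = Y/2)
P(Z) = -724 + 4*Z/335 (P(Z) = 4*(Z/335 - 181) = 4*(-181 + Z/335) = -724 + 4*Z/335)
(g(-71) - 39285)*(P(-115) + 35704) = ((1/2)*(-71) - 39285)*((-724 + (4/335)*(-115)) + 35704) = (-71/2 - 39285)*((-724 - 92/67) + 35704) = -78641*(-48600/67 + 35704)/2 = -78641/2*2343568/67 = -92150265544/67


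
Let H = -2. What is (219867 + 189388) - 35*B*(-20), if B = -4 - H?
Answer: 407855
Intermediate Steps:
B = -2 (B = -4 - 1*(-2) = -4 + 2 = -2)
(219867 + 189388) - 35*B*(-20) = (219867 + 189388) - 35*(-2)*(-20) = 409255 + 70*(-20) = 409255 - 1400 = 407855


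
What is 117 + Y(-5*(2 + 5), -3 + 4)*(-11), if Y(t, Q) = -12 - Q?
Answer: 260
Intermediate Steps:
117 + Y(-5*(2 + 5), -3 + 4)*(-11) = 117 + (-12 - (-3 + 4))*(-11) = 117 + (-12 - 1*1)*(-11) = 117 + (-12 - 1)*(-11) = 117 - 13*(-11) = 117 + 143 = 260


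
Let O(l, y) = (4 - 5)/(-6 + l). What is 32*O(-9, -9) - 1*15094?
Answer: -226378/15 ≈ -15092.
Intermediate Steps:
O(l, y) = -1/(-6 + l)
32*O(-9, -9) - 1*15094 = 32*(-1/(-6 - 9)) - 1*15094 = 32*(-1/(-15)) - 15094 = 32*(-1*(-1/15)) - 15094 = 32*(1/15) - 15094 = 32/15 - 15094 = -226378/15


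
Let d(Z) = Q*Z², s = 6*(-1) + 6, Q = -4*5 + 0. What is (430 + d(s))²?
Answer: 184900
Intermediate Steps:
Q = -20 (Q = -20 + 0 = -20)
s = 0 (s = -6 + 6 = 0)
d(Z) = -20*Z²
(430 + d(s))² = (430 - 20*0²)² = (430 - 20*0)² = (430 + 0)² = 430² = 184900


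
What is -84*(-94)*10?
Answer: 78960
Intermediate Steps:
-84*(-94)*10 = 7896*10 = 78960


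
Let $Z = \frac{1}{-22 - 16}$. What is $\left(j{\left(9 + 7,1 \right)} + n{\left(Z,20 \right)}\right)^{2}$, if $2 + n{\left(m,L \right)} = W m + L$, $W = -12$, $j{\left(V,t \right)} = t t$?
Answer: $\frac{134689}{361} \approx 373.1$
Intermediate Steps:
$j{\left(V,t \right)} = t^{2}$
$Z = - \frac{1}{38}$ ($Z = \frac{1}{-38} = - \frac{1}{38} \approx -0.026316$)
$n{\left(m,L \right)} = -2 + L - 12 m$ ($n{\left(m,L \right)} = -2 + \left(- 12 m + L\right) = -2 + \left(L - 12 m\right) = -2 + L - 12 m$)
$\left(j{\left(9 + 7,1 \right)} + n{\left(Z,20 \right)}\right)^{2} = \left(1^{2} - - \frac{348}{19}\right)^{2} = \left(1 + \left(-2 + 20 + \frac{6}{19}\right)\right)^{2} = \left(1 + \frac{348}{19}\right)^{2} = \left(\frac{367}{19}\right)^{2} = \frac{134689}{361}$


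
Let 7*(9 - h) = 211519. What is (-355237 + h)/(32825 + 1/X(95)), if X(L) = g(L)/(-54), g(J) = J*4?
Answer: -73234550/6236723 ≈ -11.742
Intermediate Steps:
h = -30208 (h = 9 - ⅐*211519 = 9 - 30217 = -30208)
g(J) = 4*J
X(L) = -2*L/27 (X(L) = (4*L)/(-54) = (4*L)*(-1/54) = -2*L/27)
(-355237 + h)/(32825 + 1/X(95)) = (-355237 - 30208)/(32825 + 1/(-2/27*95)) = -385445/(32825 + 1/(-190/27)) = -385445/(32825 - 27/190) = -385445/6236723/190 = -385445*190/6236723 = -73234550/6236723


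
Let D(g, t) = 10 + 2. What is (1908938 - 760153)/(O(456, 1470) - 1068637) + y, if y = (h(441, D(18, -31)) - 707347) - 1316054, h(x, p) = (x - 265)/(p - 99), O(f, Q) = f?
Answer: -188038477755698/92931747 ≈ -2.0234e+6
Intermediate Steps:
D(g, t) = 12
h(x, p) = (-265 + x)/(-99 + p)
y = -176036063/87 (y = ((-265 + 441)/(-99 + 12) - 707347) - 1316054 = (176/(-87) - 707347) - 1316054 = (-1/87*176 - 707347) - 1316054 = (-176/87 - 707347) - 1316054 = -61539365/87 - 1316054 = -176036063/87 ≈ -2.0234e+6)
(1908938 - 760153)/(O(456, 1470) - 1068637) + y = (1908938 - 760153)/(456 - 1068637) - 176036063/87 = 1148785/(-1068181) - 176036063/87 = 1148785*(-1/1068181) - 176036063/87 = -1148785/1068181 - 176036063/87 = -188038477755698/92931747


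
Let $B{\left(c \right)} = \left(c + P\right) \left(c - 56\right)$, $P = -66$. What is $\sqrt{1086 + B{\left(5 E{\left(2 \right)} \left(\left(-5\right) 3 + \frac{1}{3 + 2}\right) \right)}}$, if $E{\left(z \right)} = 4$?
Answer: $\sqrt{128510} \approx 358.48$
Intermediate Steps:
$B{\left(c \right)} = \left(-66 + c\right) \left(-56 + c\right)$ ($B{\left(c \right)} = \left(c - 66\right) \left(c - 56\right) = \left(-66 + c\right) \left(-56 + c\right)$)
$\sqrt{1086 + B{\left(5 E{\left(2 \right)} \left(\left(-5\right) 3 + \frac{1}{3 + 2}\right) \right)}} = \sqrt{1086 + \left(3696 + \left(5 \cdot 4 \left(\left(-5\right) 3 + \frac{1}{3 + 2}\right)\right)^{2} - 122 \cdot 5 \cdot 4 \left(\left(-5\right) 3 + \frac{1}{3 + 2}\right)\right)} = \sqrt{1086 + \left(3696 + \left(20 \left(-15 + \frac{1}{5}\right)\right)^{2} - 122 \cdot 20 \left(-15 + \frac{1}{5}\right)\right)} = \sqrt{1086 + \left(3696 + \left(20 \left(- \frac{74}{5}\right)\right)^{2} - 122 \cdot 20 \left(- \frac{74}{5}\right)\right)} = \sqrt{1086 + \left(3696 + \left(-296\right)^{2} - -36112\right)} = \sqrt{1086 + \left(3696 + 87616 + 36112\right)} = \sqrt{1086 + 127424} = \sqrt{128510}$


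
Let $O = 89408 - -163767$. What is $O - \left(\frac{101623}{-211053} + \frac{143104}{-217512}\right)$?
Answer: $\frac{484268569549262}{1912773339} \approx 2.5318 \cdot 10^{5}$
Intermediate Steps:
$O = 253175$ ($O = 89408 + 163767 = 253175$)
$O - \left(\frac{101623}{-211053} + \frac{143104}{-217512}\right) = 253175 - \left(\frac{101623}{-211053} + \frac{143104}{-217512}\right) = 253175 - \left(101623 \left(- \frac{1}{211053}\right) + 143104 \left(- \frac{1}{217512}\right)\right) = 253175 - \left(- \frac{101623}{211053} - \frac{17888}{27189}\right) = 253175 - - \frac{2179447937}{1912773339} = 253175 + \frac{2179447937}{1912773339} = \frac{484268569549262}{1912773339}$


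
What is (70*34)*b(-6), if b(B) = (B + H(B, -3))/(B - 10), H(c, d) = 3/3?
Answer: 2975/4 ≈ 743.75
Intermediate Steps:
H(c, d) = 1 (H(c, d) = 3*(⅓) = 1)
b(B) = (1 + B)/(-10 + B) (b(B) = (B + 1)/(B - 10) = (1 + B)/(-10 + B))
(70*34)*b(-6) = (70*34)*((1 - 6)/(-10 - 6)) = 2380*(-5/(-16)) = 2380*(-1/16*(-5)) = 2380*(5/16) = 2975/4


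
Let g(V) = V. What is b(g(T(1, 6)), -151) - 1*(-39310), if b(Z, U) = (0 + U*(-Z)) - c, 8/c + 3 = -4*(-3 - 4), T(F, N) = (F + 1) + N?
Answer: 1012942/25 ≈ 40518.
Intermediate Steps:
T(F, N) = 1 + F + N (T(F, N) = (1 + F) + N = 1 + F + N)
c = 8/25 (c = 8/(-3 - 4*(-3 - 4)) = 8/(-3 - 4*(-7)) = 8/(-3 + 28) = 8/25 ≈ 0.32000)
b(Z, U) = -8/25 - U*Z (b(Z, U) = (0 + U*(-Z)) - 1*8/25 = (0 - U*Z) - 8/25 = -U*Z - 8/25 = -8/25 - U*Z)
b(g(T(1, 6)), -151) - 1*(-39310) = (-8/25 - 1*(-151)*(1 + 1 + 6)) - 1*(-39310) = (-8/25 - 1*(-151)*8) + 39310 = (-8/25 + 1208) + 39310 = 30192/25 + 39310 = 1012942/25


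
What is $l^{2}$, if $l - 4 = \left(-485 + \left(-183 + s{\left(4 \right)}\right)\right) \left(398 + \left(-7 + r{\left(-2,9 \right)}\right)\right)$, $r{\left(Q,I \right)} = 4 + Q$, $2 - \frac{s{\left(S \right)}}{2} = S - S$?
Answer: $68093858704$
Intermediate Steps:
$s{\left(S \right)} = 4$ ($s{\left(S \right)} = 4 - 2 \left(S - S\right) = 4 - 0 = 4 + 0 = 4$)
$l = -260948$ ($l = 4 + \left(-485 + \left(-183 + 4\right)\right) \left(398 + \left(-7 + \left(4 - 2\right)\right)\right) = 4 + \left(-485 - 179\right) \left(398 + \left(-7 + 2\right)\right) = 4 - 664 \left(398 - 5\right) = 4 - 260952 = -260948$)
$l^{2} = \left(-260948\right)^{2} = 68093858704$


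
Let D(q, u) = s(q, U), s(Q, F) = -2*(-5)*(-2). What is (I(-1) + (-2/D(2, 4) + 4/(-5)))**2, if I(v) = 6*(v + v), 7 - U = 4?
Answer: 16129/100 ≈ 161.29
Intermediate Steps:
U = 3 (U = 7 - 1*4 = 7 - 4 = 3)
I(v) = 12*v (I(v) = 6*(2*v) = 12*v)
s(Q, F) = -20 (s(Q, F) = 10*(-2) = -20)
D(q, u) = -20
(I(-1) + (-2/D(2, 4) + 4/(-5)))**2 = (12*(-1) + (-2/(-20) + 4/(-5)))**2 = (-12 + (-2*(-1/20) + 4*(-1/5)))**2 = (-12 + (1/10 - 4/5))**2 = (-12 - 7/10)**2 = (-127/10)**2 = 16129/100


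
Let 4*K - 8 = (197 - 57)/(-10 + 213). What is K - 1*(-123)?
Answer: 3630/29 ≈ 125.17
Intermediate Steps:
K = 63/29 (K = 2 + ((197 - 57)/(-10 + 213))/4 = 2 + (140/203)/4 = 2 + (140*(1/203))/4 = 2 + (¼)*(20/29) = 2 + 5/29 = 63/29 ≈ 2.1724)
K - 1*(-123) = 63/29 - 1*(-123) = 63/29 + 123 = 3630/29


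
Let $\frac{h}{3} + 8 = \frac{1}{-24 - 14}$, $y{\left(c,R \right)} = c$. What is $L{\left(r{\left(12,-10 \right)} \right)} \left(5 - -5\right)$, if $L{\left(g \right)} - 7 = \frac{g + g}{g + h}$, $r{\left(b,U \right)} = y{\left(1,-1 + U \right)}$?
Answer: $\frac{60630}{877} \approx 69.133$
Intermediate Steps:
$r{\left(b,U \right)} = 1$
$h = - \frac{915}{38}$ ($h = -24 + \frac{3}{-24 - 14} = -24 + \frac{3}{-38} = -24 + 3 \left(- \frac{1}{38}\right) = -24 - \frac{3}{38} = - \frac{915}{38} \approx -24.079$)
$L{\left(g \right)} = 7 + \frac{2 g}{- \frac{915}{38} + g}$ ($L{\left(g \right)} = 7 + \frac{g + g}{g - \frac{915}{38}} = 7 + \frac{2 g}{- \frac{915}{38} + g}$)
$L{\left(r{\left(12,-10 \right)} \right)} \left(5 - -5\right) = \frac{3 \left(-2135 + 114 \cdot 1\right)}{-915 + 38 \cdot 1} \left(5 - -5\right) = \frac{3 \left(-2135 + 114\right)}{-915 + 38} \left(5 + 5\right) = 3 \frac{1}{-877} \left(-2021\right) 10 = 3 \left(- \frac{1}{877}\right) \left(-2021\right) 10 = \frac{6063}{877} \cdot 10 = \frac{60630}{877}$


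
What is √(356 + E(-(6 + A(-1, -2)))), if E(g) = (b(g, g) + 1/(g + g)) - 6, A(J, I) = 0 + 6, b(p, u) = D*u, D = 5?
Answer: √41754/12 ≈ 17.028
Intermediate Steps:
b(p, u) = 5*u
A(J, I) = 6
E(g) = -6 + 1/(2*g) + 5*g (E(g) = (5*g + 1/(g + g)) - 6 = (5*g + 1/(2*g)) - 6 = (1/(2*g) + 5*g) - 6 = -6 + 1/(2*g) + 5*g)
√(356 + E(-(6 + A(-1, -2)))) = √(356 + (-6 + 1/(2*((-(6 + 6)))) + 5*(-(6 + 6)))) = √(356 + (-6 + 1/(2*((-1*12))) + 5*(-1*12))) = √(356 + (-6 + (½)/(-12) + 5*(-12))) = √(356 + (-6 + (½)*(-1/12) - 60)) = √(356 + (-6 - 1/24 - 60)) = √(356 - 1585/24) = √(6959/24) = √41754/12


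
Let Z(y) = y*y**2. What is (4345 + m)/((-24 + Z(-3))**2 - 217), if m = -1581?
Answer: 691/596 ≈ 1.1594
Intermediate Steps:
Z(y) = y**3
(4345 + m)/((-24 + Z(-3))**2 - 217) = (4345 - 1581)/((-24 + (-3)**3)**2 - 217) = 2764/((-24 - 27)**2 - 217) = 2764/((-51)**2 - 217) = 2764/(2601 - 217) = 2764/2384 = 2764*(1/2384) = 691/596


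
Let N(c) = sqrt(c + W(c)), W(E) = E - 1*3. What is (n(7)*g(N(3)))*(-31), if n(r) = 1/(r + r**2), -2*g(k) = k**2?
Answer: 93/112 ≈ 0.83036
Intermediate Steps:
W(E) = -3 + E (W(E) = E - 3 = -3 + E)
N(c) = sqrt(-3 + 2*c) (N(c) = sqrt(c + (-3 + c)) = sqrt(-3 + 2*c))
g(k) = -k**2/2
(n(7)*g(N(3)))*(-31) = ((1/(7*(1 + 7)))*(-(sqrt(-3 + 2*3))**2/2))*(-31) = (((1/7)/8)*(-(sqrt(-3 + 6))**2/2))*(-31) = (((1/7)*(1/8))*(-(sqrt(3))**2/2))*(-31) = ((-1/2*3)/56)*(-31) = ((1/56)*(-3/2))*(-31) = -3/112*(-31) = 93/112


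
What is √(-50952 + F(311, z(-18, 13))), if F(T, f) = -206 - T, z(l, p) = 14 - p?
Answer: I*√51469 ≈ 226.87*I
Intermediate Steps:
√(-50952 + F(311, z(-18, 13))) = √(-50952 + (-206 - 1*311)) = √(-50952 + (-206 - 311)) = √(-50952 - 517) = √(-51469) = I*√51469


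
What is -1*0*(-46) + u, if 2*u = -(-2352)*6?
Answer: 7056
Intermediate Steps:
u = 7056 (u = (-(-2352)*6)/2 = (-168*(-84))/2 = (½)*14112 = 7056)
-1*0*(-46) + u = -1*0*(-46) + 7056 = 0*(-46) + 7056 = 0 + 7056 = 7056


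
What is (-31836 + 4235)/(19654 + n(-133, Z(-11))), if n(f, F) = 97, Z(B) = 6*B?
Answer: -27601/19751 ≈ -1.3974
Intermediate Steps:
(-31836 + 4235)/(19654 + n(-133, Z(-11))) = (-31836 + 4235)/(19654 + 97) = -27601/19751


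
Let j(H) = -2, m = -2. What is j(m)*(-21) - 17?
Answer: 25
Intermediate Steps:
j(m)*(-21) - 17 = -2*(-21) - 17 = 42 - 17 = 25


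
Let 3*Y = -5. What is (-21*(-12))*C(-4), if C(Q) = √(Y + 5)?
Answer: 84*√30 ≈ 460.09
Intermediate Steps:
Y = -5/3 (Y = (⅓)*(-5) = -5/3 ≈ -1.6667)
C(Q) = √30/3 (C(Q) = √(-5/3 + 5) = √(10/3) = √30/3)
(-21*(-12))*C(-4) = (-21*(-12))*(√30/3) = 252*(√30/3) = 84*√30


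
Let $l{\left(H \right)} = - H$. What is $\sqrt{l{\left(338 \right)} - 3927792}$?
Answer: $i \sqrt{3928130} \approx 1982.0 i$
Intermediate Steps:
$\sqrt{l{\left(338 \right)} - 3927792} = \sqrt{\left(-1\right) 338 - 3927792} = \sqrt{-338 - 3927792} = \sqrt{-3928130} = i \sqrt{3928130}$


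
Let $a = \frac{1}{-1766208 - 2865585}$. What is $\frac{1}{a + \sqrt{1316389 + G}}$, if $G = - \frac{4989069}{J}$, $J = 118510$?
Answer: $\frac{548913788430}{3346752818383252556707019} + \frac{21453506394849 \sqrt{18487592154251710}}{3346752818383252556707019} \approx 0.00087159$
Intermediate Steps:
$G = - \frac{4989069}{118510} \approx -42.098$
$a = - \frac{1}{4631793}$ ($a = \frac{1}{-4631793} = - \frac{1}{4631793} \approx -2.159 \cdot 10^{-7}$)
$\frac{1}{a + \sqrt{1316389 + G}} = \frac{1}{- \frac{1}{4631793} + \sqrt{1316389 - \frac{4989069}{118510}}} = \frac{1}{- \frac{1}{4631793} + \sqrt{\frac{156000271321}{118510}}} = \frac{1}{- \frac{1}{4631793} + \frac{\sqrt{18487592154251710}}{118510}}$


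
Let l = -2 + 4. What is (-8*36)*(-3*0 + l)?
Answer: -576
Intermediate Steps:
l = 2
(-8*36)*(-3*0 + l) = (-8*36)*(-3*0 + 2) = -288*(0 + 2) = -288*2 = -576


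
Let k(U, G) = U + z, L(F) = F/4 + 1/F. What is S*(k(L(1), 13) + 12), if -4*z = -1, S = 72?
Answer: 972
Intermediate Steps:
L(F) = 1/F + F/4 (L(F) = F*(¼) + 1/F = F/4 + 1/F = 1/F + F/4)
z = ¼ (z = -¼*(-1) = ¼ ≈ 0.25000)
k(U, G) = ¼ + U (k(U, G) = U + ¼ = ¼ + U)
S*(k(L(1), 13) + 12) = 72*((¼ + (1/1 + (¼)*1)) + 12) = 72*((¼ + (1 + ¼)) + 12) = 72*((¼ + 5/4) + 12) = 72*(3/2 + 12) = 72*(27/2) = 972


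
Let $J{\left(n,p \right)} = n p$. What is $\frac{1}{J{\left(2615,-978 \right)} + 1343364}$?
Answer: $- \frac{1}{1214106} \approx -8.2365 \cdot 10^{-7}$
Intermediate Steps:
$\frac{1}{J{\left(2615,-978 \right)} + 1343364} = \frac{1}{2615 \left(-978\right) + 1343364} = \frac{1}{-2557470 + 1343364} = \frac{1}{-1214106} = - \frac{1}{1214106}$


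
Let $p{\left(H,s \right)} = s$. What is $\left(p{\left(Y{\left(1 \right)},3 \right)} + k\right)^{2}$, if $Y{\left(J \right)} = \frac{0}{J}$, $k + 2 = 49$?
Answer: $2500$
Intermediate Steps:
$k = 47$ ($k = -2 + 49 = 47$)
$Y{\left(J \right)} = 0$
$\left(p{\left(Y{\left(1 \right)},3 \right)} + k\right)^{2} = \left(3 + 47\right)^{2} = 50^{2} = 2500$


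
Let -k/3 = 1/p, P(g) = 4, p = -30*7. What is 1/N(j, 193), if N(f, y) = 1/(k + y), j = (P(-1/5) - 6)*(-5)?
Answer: 13511/70 ≈ 193.01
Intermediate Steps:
p = -210
j = 10 (j = (4 - 6)*(-5) = -2*(-5) = 10)
k = 1/70 (k = -3/(-210) = -3*(-1/210) = 1/70 ≈ 0.014286)
N(f, y) = 1/(1/70 + y)
1/N(j, 193) = 1/(70/(1 + 70*193)) = 1/(70/(1 + 13510)) = 1/(70/13511) = 13511/70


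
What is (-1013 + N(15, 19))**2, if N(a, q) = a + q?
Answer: 958441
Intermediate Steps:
(-1013 + N(15, 19))**2 = (-1013 + (15 + 19))**2 = (-1013 + 34)**2 = (-979)**2 = 958441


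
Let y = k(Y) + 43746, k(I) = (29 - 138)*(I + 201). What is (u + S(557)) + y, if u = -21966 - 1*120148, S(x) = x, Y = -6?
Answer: -119066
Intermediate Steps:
k(I) = -21909 - 109*I (k(I) = -109*(201 + I) = -21909 - 109*I)
y = 22491 (y = (-21909 - 109*(-6)) + 43746 = (-21909 + 654) + 43746 = -21255 + 43746 = 22491)
u = -142114 (u = -21966 - 120148 = -142114)
(u + S(557)) + y = (-142114 + 557) + 22491 = -141557 + 22491 = -119066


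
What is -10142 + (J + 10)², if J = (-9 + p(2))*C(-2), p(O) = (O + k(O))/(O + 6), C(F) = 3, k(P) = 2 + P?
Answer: -158791/16 ≈ -9924.4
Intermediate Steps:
p(O) = (2 + 2*O)/(6 + O) (p(O) = (O + (2 + O))/(O + 6) = (2 + 2*O)/(6 + O))
J = -99/4 (J = (-9 + 2*(1 + 2)/(6 + 2))*3 = (-9 + 2*3/8)*3 = (-9 + 2*(⅛)*3)*3 = (-9 + ¾)*3 = -33/4*3 = -99/4 ≈ -24.750)
-10142 + (J + 10)² = -10142 + (-99/4 + 10)² = -10142 + (-59/4)² = -10142 + 3481/16 = -158791/16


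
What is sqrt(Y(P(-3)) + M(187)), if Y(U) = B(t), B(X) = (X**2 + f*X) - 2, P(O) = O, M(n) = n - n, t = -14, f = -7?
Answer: 2*sqrt(73) ≈ 17.088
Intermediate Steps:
M(n) = 0
B(X) = -2 + X**2 - 7*X (B(X) = (X**2 - 7*X) - 2 = -2 + X**2 - 7*X)
Y(U) = 292 (Y(U) = -2 + (-14)**2 - 7*(-14) = -2 + 196 + 98 = 292)
sqrt(Y(P(-3)) + M(187)) = sqrt(292 + 0) = sqrt(292) = 2*sqrt(73)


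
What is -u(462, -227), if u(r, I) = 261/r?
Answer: -87/154 ≈ -0.56493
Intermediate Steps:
-u(462, -227) = -261/462 = -1*87/154 = -87/154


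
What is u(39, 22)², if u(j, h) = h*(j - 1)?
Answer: 698896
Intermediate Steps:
u(j, h) = h*(-1 + j)
u(39, 22)² = (22*(-1 + 39))² = (22*38)² = 836² = 698896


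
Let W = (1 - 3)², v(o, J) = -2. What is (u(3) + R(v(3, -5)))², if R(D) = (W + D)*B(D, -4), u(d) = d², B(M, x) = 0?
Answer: 81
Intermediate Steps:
W = 4 (W = (-2)² = 4)
R(D) = 0 (R(D) = (4 + D)*0 = 0)
(u(3) + R(v(3, -5)))² = (3² + 0)² = (9 + 0)² = 9² = 81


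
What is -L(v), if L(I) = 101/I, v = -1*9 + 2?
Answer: 101/7 ≈ 14.429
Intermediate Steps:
v = -7 (v = -9 + 2 = -7)
-L(v) = -101/(-7) = -101*(-1)/7 = -1*(-101/7) = 101/7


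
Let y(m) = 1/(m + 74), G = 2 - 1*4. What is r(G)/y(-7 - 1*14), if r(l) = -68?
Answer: -3604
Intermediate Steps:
G = -2 (G = 2 - 4 = -2)
y(m) = 1/(74 + m)
r(G)/y(-7 - 1*14) = -(4556 - 952) = -68/(1/(74 + (-7 - 14))) = -68/(1/(74 - 21)) = -68/(1/53) = -68/1/53 = -68*53 = -3604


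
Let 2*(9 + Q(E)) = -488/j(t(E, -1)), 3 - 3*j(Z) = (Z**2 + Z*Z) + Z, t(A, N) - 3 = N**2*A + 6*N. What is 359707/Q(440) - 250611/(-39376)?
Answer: -29429277215767/736291824 ≈ -39970.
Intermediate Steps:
t(A, N) = 3 + 6*N + A*N**2 (t(A, N) = 3 + (N**2*A + 6*N) = 3 + (A*N**2 + 6*N) = 3 + (6*N + A*N**2) = 3 + 6*N + A*N**2)
j(Z) = 1 - 2*Z**2/3 - Z/3 (j(Z) = 1 - ((Z**2 + Z*Z) + Z)/3 = 1 - ((Z**2 + Z**2) + Z)/3 = 1 - (2*Z**2 + Z)/3 = 1 - (Z + 2*Z**2)/3 = 1 + (-2*Z**2/3 - Z/3) = 1 - 2*Z**2/3 - Z/3)
Q(E) = -9 - 244/(2 - 2*(-3 + E)**2/3 - E/3) (Q(E) = -9 + (-488/(1 - 2*(3 + 6*(-1) + E*(-1)**2)**2/3 - (3 + 6*(-1) + E*(-1)**2)/3))/2 = -9 + (-488/(1 - 2*(3 - 6 + E*1)**2/3 - (3 - 6 + E*1)/3))/2 = -9 + (-488/(1 - 2*(3 - 6 + E)**2/3 - (3 - 6 + E)/3))/2 = -9 + (-488/(1 - 2*(-3 + E)**2/3 - (-3 + E)/3))/2 = -9 + (-488/(1 - 2*(-3 + E)**2/3 + (1 - E/3)))/2 = -9 + (-488/(2 - 2*(-3 + E)**2/3 - E/3))/2 = -9 - 244/(2 - 2*(-3 + E)**2/3 - E/3))
359707/Q(440) - 250611/(-39376) = 359707/((3*(208 - 6*440**2 + 33*440)/(12 - 11*440 + 2*440**2))) - 250611/(-39376) = 359707/((3*(208 - 6*193600 + 14520)/(12 - 4840 + 2*193600))) - 250611*(-1/39376) = 359707/((3*(208 - 1161600 + 14520)/(12 - 4840 + 387200))) + 250611/39376 = 359707/((3*(-1146872)/382372)) + 250611/39376 = 359707/((3*(1/382372)*(-1146872))) + 250611/39376 = 359707/(-860154/95593) + 250611/39376 = 359707*(-95593/860154) + 250611/39376 = -34385471251/860154 + 250611/39376 = -29429277215767/736291824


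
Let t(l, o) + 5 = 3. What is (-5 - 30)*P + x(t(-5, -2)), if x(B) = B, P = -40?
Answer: 1398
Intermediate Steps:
t(l, o) = -2 (t(l, o) = -5 + 3 = -2)
(-5 - 30)*P + x(t(-5, -2)) = (-5 - 30)*(-40) - 2 = -35*(-40) - 2 = 1400 - 2 = 1398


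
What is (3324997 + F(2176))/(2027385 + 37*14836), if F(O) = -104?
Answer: 3324893/2576317 ≈ 1.2906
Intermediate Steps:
(3324997 + F(2176))/(2027385 + 37*14836) = (3324997 - 104)/(2027385 + 37*14836) = 3324893/(2027385 + 548932) = 3324893/2576317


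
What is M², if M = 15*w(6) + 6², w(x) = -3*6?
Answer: 54756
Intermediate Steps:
w(x) = -18
M = -234 (M = 15*(-18) + 6² = -270 + 36 = -234)
M² = (-234)² = 54756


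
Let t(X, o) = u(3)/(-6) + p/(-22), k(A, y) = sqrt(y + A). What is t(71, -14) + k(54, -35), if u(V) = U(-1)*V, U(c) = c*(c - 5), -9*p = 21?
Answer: -191/66 + sqrt(19) ≈ 1.4650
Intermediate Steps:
p = -7/3 (p = -1/9*21 = -7/3 ≈ -2.3333)
k(A, y) = sqrt(A + y)
U(c) = c*(-5 + c)
u(V) = 6*V (u(V) = (-(-5 - 1))*V = (-1*(-6))*V = 6*V)
t(X, o) = -191/66 (t(X, o) = (6*3)/(-6) - 7/3/(-22) = 18*(-1/6) - 7/3*(-1/22) = -3 + 7/66 = -191/66)
t(71, -14) + k(54, -35) = -191/66 + sqrt(54 - 35) = -191/66 + sqrt(19)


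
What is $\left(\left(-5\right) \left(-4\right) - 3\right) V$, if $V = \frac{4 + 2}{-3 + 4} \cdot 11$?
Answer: $1122$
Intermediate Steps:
$V = 66$ ($V = \frac{6}{1} \cdot 11 = 6 \cdot 1 \cdot 11 = 6 \cdot 11 = 66$)
$\left(\left(-5\right) \left(-4\right) - 3\right) V = \left(\left(-5\right) \left(-4\right) - 3\right) 66 = \left(20 - 3\right) 66 = 17 \cdot 66 = 1122$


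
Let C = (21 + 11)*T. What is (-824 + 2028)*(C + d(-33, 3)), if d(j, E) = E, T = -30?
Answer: -1152228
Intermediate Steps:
C = -960 (C = (21 + 11)*(-30) = 32*(-30) = -960)
(-824 + 2028)*(C + d(-33, 3)) = (-824 + 2028)*(-960 + 3) = 1204*(-957) = -1152228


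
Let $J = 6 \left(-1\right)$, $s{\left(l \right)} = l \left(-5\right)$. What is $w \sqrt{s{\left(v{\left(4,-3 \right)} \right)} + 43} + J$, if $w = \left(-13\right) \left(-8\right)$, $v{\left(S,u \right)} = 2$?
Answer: $-6 + 104 \sqrt{33} \approx 591.43$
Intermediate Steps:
$s{\left(l \right)} = - 5 l$
$J = -6$
$w = 104$
$w \sqrt{s{\left(v{\left(4,-3 \right)} \right)} + 43} + J = 104 \sqrt{\left(-5\right) 2 + 43} - 6 = 104 \sqrt{-10 + 43} - 6 = 104 \sqrt{33} - 6 = -6 + 104 \sqrt{33}$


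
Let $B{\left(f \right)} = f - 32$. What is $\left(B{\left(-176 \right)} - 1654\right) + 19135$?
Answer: $17273$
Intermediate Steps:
$B{\left(f \right)} = -32 + f$
$\left(B{\left(-176 \right)} - 1654\right) + 19135 = \left(\left(-32 - 176\right) - 1654\right) + 19135 = \left(-208 - 1654\right) + 19135 = -1862 + 19135 = 17273$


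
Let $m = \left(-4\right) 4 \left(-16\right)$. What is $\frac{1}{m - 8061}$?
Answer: $- \frac{1}{7805} \approx -0.00012812$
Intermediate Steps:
$m = 256$ ($m = \left(-16\right) \left(-16\right) = 256$)
$\frac{1}{m - 8061} = \frac{1}{256 - 8061} = \frac{1}{-7805} = - \frac{1}{7805}$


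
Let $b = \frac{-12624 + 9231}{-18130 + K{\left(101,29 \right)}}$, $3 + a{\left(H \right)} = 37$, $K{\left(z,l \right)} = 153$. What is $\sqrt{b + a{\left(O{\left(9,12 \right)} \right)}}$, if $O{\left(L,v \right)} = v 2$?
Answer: $\frac{\sqrt{11048861947}}{17977} \approx 5.8471$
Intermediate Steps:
$O{\left(L,v \right)} = 2 v$
$a{\left(H \right)} = 34$ ($a{\left(H \right)} = -3 + 37 = 34$)
$b = \frac{3393}{17977}$ ($b = \frac{-12624 + 9231}{-18130 + 153} = - \frac{3393}{-17977} = \left(-3393\right) \left(- \frac{1}{17977}\right) = \frac{3393}{17977} \approx 0.18874$)
$\sqrt{b + a{\left(O{\left(9,12 \right)} \right)}} = \sqrt{\frac{3393}{17977} + 34} = \sqrt{\frac{614611}{17977}} = \frac{\sqrt{11048861947}}{17977}$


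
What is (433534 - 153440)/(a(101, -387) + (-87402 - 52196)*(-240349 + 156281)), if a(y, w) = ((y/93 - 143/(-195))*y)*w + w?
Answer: 43414570/1819026240401 ≈ 2.3867e-5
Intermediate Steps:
a(y, w) = w + w*y*(11/15 + y/93) (a(y, w) = ((y*(1/93) - 143*(-1/195))*y)*w + w = ((y/93 + 11/15)*y)*w + w = ((11/15 + y/93)*y)*w + w = (y*(11/15 + y/93))*w + w = w*y*(11/15 + y/93) + w = w + w*y*(11/15 + y/93))
(433534 - 153440)/(a(101, -387) + (-87402 - 52196)*(-240349 + 156281)) = (433534 - 153440)/((1/465)*(-387)*(465 + 5*101**2 + 341*101) + (-87402 - 52196)*(-240349 + 156281)) = 280094/((1/465)*(-387)*(465 + 5*10201 + 34441) - 139598*(-84068)) = 280094/((1/465)*(-387)*(465 + 51005 + 34441) + 11735724664) = 280094/((1/465)*(-387)*85911 + 11735724664) = 280094/(-11082519/155 + 11735724664) = 280094/(1819026240401/155) = 280094*(155/1819026240401) = 43414570/1819026240401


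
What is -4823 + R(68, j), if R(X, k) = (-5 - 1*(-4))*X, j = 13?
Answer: -4891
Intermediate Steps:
R(X, k) = -X (R(X, k) = (-5 + 4)*X = -X)
-4823 + R(68, j) = -4823 - 1*68 = -4823 - 68 = -4891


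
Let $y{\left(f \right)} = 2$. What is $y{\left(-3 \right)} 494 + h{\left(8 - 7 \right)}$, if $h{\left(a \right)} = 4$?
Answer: $992$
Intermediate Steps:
$y{\left(-3 \right)} 494 + h{\left(8 - 7 \right)} = 2 \cdot 494 + 4 = 988 + 4 = 992$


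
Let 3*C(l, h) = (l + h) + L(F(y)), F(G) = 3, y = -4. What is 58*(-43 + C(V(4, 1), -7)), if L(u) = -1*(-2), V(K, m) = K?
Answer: -7540/3 ≈ -2513.3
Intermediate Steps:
L(u) = 2
C(l, h) = ⅔ + h/3 + l/3 (C(l, h) = ((l + h) + 2)/3 = ((h + l) + 2)/3 = (2 + h + l)/3 = ⅔ + h/3 + l/3)
58*(-43 + C(V(4, 1), -7)) = 58*(-43 + (⅔ + (⅓)*(-7) + (⅓)*4)) = 58*(-43 + (⅔ - 7/3 + 4/3)) = 58*(-43 - ⅓) = 58*(-130/3) = -7540/3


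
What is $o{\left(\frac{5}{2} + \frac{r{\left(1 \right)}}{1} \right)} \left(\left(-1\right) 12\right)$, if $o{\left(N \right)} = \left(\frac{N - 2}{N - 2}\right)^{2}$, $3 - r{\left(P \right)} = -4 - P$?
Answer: $-12$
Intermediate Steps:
$r{\left(P \right)} = 7 + P$ ($r{\left(P \right)} = 3 - \left(-4 - P\right) = 3 + \left(4 + P\right) = 7 + P$)
$o{\left(N \right)} = 1$ ($o{\left(N \right)} = \left(\frac{-2 + N}{-2 + N}\right)^{2} = 1^{2} = 1$)
$o{\left(\frac{5}{2} + \frac{r{\left(1 \right)}}{1} \right)} \left(\left(-1\right) 12\right) = 1 \left(\left(-1\right) 12\right) = 1 \left(-12\right) = -12$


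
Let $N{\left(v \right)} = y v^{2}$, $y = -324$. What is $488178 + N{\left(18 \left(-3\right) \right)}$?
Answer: $-456606$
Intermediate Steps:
$N{\left(v \right)} = - 324 v^{2}$
$488178 + N{\left(18 \left(-3\right) \right)} = 488178 - 324 \left(18 \left(-3\right)\right)^{2} = 488178 - 324 \left(-54\right)^{2} = 488178 - 944784 = -456606$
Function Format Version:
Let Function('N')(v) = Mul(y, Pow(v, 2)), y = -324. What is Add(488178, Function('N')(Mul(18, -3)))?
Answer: -456606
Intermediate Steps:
Function('N')(v) = Mul(-324, Pow(v, 2))
Add(488178, Function('N')(Mul(18, -3))) = Add(488178, Mul(-324, Pow(Mul(18, -3), 2))) = Add(488178, Mul(-324, Pow(-54, 2))) = Add(488178, Mul(-324, 2916)) = Add(488178, -944784) = -456606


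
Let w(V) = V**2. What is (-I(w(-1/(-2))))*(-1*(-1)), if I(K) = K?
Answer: -1/4 ≈ -0.25000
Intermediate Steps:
(-I(w(-1/(-2))))*(-1*(-1)) = (-(-1/(-2))**2)*(-1*(-1)) = -(-1*(-1/2))**2*1 = -(1/2)**2*1 = -1*1/4*1 = -1/4*1 = -1/4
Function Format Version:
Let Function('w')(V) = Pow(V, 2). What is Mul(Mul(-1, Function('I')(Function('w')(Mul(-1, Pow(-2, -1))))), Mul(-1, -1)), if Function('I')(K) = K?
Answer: Rational(-1, 4) ≈ -0.25000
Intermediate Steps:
Mul(Mul(-1, Function('I')(Function('w')(Mul(-1, Pow(-2, -1))))), Mul(-1, -1)) = Mul(Mul(-1, Pow(Mul(-1, Pow(-2, -1)), 2)), Mul(-1, -1)) = Mul(Mul(-1, Pow(Mul(-1, Rational(-1, 2)), 2)), 1) = Mul(Mul(-1, Pow(Rational(1, 2), 2)), 1) = Mul(Mul(-1, Rational(1, 4)), 1) = Mul(Rational(-1, 4), 1) = Rational(-1, 4)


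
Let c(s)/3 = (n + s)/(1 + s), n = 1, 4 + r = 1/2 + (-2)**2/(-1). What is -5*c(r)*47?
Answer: -705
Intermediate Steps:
r = -15/2 (r = -4 + (1/2 + (-2)**2/(-1)) = -4 + (1*(1/2) + 4*(-1)) = -4 + (1/2 - 4) = -4 - 7/2 = -15/2 ≈ -7.5000)
c(s) = 3 (c(s) = 3*((1 + s)/(1 + s)) = 3*1 = 3)
-5*c(r)*47 = -5*3*47 = -15*47 = -705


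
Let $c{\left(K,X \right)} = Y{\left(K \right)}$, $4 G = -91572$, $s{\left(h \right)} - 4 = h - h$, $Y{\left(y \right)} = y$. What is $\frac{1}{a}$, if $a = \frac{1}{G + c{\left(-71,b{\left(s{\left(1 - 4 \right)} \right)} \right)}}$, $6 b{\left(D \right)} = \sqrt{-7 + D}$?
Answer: $-22964$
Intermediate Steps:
$s{\left(h \right)} = 4$ ($s{\left(h \right)} = 4 + \left(h - h\right) = 4 + 0 = 4$)
$b{\left(D \right)} = \frac{\sqrt{-7 + D}}{6}$
$G = -22893$ ($G = \frac{1}{4} \left(-91572\right) = -22893$)
$c{\left(K,X \right)} = K$
$a = - \frac{1}{22964}$ ($a = \frac{1}{-22893 - 71} = \frac{1}{-22964} = - \frac{1}{22964} \approx -4.3546 \cdot 10^{-5}$)
$\frac{1}{a} = \frac{1}{- \frac{1}{22964}} = -22964$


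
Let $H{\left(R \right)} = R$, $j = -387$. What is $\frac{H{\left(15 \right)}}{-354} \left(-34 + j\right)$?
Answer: $\frac{2105}{118} \approx 17.839$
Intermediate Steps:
$\frac{H{\left(15 \right)}}{-354} \left(-34 + j\right) = \frac{15}{-354} \left(-34 - 387\right) = 15 \left(- \frac{1}{354}\right) \left(-421\right) = \left(- \frac{5}{118}\right) \left(-421\right) = \frac{2105}{118}$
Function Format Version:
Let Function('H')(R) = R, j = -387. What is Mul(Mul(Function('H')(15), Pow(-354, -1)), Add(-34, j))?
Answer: Rational(2105, 118) ≈ 17.839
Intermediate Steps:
Mul(Mul(Function('H')(15), Pow(-354, -1)), Add(-34, j)) = Mul(Mul(15, Pow(-354, -1)), Add(-34, -387)) = Mul(Mul(15, Rational(-1, 354)), -421) = Mul(Rational(-5, 118), -421) = Rational(2105, 118)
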